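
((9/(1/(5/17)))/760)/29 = 9/74936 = 0.00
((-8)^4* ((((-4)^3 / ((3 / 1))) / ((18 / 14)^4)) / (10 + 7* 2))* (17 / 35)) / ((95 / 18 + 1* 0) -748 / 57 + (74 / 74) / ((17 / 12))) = 90.65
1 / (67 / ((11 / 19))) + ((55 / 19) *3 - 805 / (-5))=216019 / 1273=169.69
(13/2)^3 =2197/8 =274.62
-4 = -4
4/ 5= 0.80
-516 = -516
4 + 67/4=83/4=20.75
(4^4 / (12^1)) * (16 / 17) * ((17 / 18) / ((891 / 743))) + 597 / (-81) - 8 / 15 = 951383 / 120285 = 7.91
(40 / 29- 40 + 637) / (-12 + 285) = 2479 / 1131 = 2.19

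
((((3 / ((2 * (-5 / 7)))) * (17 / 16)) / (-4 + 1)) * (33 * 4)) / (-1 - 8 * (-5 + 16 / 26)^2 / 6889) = -415634037 / 4328120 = -96.03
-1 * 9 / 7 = -9 / 7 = -1.29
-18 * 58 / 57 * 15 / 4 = -1305 / 19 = -68.68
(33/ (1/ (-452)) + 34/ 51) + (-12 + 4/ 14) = -313468/ 21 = -14927.05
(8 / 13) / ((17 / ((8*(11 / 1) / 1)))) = 704 / 221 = 3.19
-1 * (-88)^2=-7744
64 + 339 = 403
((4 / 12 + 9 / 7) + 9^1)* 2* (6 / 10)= 446 / 35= 12.74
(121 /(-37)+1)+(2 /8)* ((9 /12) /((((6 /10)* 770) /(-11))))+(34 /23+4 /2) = 229421 /190624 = 1.20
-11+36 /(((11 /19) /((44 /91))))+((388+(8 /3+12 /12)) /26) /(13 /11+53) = 6294835 /325416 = 19.34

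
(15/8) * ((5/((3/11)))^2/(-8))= -15125/192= -78.78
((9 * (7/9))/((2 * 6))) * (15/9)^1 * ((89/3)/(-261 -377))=-3115/68904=-0.05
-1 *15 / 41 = -15 / 41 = -0.37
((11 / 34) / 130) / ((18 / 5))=11 / 15912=0.00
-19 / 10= -1.90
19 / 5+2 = 29 / 5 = 5.80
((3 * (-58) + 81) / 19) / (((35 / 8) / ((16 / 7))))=-11904 / 4655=-2.56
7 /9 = 0.78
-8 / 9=-0.89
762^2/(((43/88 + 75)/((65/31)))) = 255483360/15841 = 16127.98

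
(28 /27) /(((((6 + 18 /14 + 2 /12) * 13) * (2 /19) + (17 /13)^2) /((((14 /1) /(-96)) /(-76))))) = 57967 /346883904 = 0.00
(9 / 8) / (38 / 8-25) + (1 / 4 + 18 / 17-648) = -395809 / 612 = -646.75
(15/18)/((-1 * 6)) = -5/36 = -0.14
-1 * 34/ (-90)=17/ 45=0.38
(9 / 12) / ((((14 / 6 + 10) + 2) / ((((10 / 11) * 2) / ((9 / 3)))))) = 15 / 473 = 0.03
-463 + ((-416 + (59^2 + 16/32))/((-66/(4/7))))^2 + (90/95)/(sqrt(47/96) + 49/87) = 181656* sqrt(282)/793231 + 10088181955990/42327599391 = 242.18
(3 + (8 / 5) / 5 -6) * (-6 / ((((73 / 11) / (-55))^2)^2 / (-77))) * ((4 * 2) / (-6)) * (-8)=-1769403947326400 / 28398241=-62306814.97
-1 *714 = -714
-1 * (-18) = 18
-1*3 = -3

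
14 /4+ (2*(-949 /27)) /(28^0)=-3607 /54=-66.80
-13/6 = -2.17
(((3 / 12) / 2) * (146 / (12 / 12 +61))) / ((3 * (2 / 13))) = 949 / 1488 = 0.64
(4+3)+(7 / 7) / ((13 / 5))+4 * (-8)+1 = -307 / 13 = -23.62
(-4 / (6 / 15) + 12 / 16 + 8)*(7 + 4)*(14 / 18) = -385 / 36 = -10.69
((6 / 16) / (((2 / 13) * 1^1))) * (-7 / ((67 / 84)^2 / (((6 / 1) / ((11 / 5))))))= -3611790 / 49379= -73.14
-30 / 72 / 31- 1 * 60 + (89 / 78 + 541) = 2331569 / 4836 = 482.13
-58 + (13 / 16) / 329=-305299 / 5264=-58.00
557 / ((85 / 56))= 31192 / 85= 366.96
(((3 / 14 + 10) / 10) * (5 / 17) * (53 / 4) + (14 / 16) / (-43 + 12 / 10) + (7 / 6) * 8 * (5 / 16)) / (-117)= -8208983 / 139675536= -0.06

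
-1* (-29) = 29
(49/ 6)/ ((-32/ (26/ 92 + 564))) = -1271893/ 8832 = -144.01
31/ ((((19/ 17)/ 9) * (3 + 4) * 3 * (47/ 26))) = 41106/ 6251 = 6.58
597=597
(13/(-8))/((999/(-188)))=611/1998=0.31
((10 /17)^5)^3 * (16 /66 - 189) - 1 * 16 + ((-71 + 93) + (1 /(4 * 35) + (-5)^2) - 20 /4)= 343056656908058896976329 /13224394497975348963660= 25.94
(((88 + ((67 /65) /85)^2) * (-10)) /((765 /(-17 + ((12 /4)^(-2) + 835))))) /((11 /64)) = -2531702863040896 /462371641875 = -5475.47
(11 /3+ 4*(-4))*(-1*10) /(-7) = -370 /21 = -17.62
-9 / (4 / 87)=-195.75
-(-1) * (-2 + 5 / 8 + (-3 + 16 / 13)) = -327 / 104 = -3.14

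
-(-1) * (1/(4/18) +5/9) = 5.06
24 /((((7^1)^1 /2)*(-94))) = -24 /329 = -0.07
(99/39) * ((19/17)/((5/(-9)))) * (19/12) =-35739/4420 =-8.09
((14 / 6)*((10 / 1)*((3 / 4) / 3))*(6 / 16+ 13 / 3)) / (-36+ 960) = 565 / 19008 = 0.03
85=85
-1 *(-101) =101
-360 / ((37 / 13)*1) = -4680 / 37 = -126.49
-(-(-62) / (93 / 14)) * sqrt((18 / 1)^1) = -28 * sqrt(2) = -39.60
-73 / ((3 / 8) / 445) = -259880 / 3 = -86626.67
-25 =-25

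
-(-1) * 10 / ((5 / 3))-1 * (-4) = 10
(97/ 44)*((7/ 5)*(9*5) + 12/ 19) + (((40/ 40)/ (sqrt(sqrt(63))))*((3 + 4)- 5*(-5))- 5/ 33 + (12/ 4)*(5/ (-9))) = 149.82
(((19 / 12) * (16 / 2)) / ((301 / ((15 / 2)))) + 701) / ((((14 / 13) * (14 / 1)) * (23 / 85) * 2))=29157635 / 339227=85.95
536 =536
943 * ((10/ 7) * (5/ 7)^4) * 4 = 23575000/ 16807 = 1402.69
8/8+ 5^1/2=7/2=3.50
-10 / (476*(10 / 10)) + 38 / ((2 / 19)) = 85913 / 238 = 360.98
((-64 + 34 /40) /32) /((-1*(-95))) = -1263 /60800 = -0.02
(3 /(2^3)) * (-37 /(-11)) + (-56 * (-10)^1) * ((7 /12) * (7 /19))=610007 /5016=121.61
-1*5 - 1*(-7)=2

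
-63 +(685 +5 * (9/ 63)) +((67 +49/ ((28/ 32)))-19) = 726.71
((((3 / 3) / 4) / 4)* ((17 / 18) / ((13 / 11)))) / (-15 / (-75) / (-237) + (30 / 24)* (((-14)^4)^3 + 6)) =73865 / 104804366416983275952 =0.00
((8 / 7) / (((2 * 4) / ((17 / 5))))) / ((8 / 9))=153 / 280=0.55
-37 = -37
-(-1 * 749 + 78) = 671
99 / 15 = 33 / 5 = 6.60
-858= -858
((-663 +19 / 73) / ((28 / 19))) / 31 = -229805 / 15841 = -14.51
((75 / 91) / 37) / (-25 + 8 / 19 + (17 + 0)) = -475 / 161616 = -0.00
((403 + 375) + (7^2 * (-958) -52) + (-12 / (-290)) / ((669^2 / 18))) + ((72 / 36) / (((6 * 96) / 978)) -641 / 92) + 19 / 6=-122637053149669 / 2653539440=-46216.40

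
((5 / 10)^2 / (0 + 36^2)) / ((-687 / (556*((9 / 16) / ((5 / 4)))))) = -139 / 1978560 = -0.00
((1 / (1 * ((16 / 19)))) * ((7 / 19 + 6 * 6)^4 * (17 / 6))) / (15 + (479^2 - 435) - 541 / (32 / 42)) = 25.78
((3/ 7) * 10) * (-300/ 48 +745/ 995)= -65685/ 2786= -23.58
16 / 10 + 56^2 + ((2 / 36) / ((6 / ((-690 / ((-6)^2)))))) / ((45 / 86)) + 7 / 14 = 45748553 / 14580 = 3137.76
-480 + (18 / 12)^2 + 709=231.25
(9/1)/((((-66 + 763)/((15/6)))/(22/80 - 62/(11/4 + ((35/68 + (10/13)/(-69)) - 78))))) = 906397443/25422288784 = 0.04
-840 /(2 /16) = -6720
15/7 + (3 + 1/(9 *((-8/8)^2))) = 5.25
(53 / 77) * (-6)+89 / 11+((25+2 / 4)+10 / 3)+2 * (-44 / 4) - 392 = -176117 / 462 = -381.21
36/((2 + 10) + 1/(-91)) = 3276/1091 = 3.00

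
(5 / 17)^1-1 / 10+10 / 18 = 1147 / 1530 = 0.75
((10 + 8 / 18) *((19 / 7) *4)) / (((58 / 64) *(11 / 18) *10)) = 228608 / 11165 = 20.48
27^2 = 729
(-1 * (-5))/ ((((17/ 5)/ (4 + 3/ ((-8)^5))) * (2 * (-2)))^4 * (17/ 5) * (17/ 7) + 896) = 32278846743203307528859375/ 12908522262854118918615784064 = 0.00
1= 1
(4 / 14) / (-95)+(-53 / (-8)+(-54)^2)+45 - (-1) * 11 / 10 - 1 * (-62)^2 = -4656479 / 5320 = -875.28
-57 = -57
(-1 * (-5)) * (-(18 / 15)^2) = -36 / 5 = -7.20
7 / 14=1 / 2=0.50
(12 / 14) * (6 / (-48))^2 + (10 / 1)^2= 22403 / 224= 100.01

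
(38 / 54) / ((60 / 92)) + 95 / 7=41534 / 2835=14.65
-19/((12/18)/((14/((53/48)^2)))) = -327.27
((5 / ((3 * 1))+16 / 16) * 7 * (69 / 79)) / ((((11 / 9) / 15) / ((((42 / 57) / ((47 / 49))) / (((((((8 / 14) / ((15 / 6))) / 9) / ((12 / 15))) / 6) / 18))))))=405796275360 / 776017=522921.89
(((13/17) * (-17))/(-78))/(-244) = -1/1464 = -0.00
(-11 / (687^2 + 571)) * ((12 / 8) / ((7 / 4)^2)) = -66 / 5788615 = -0.00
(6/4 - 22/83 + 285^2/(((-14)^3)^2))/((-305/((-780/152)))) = 30362245485/1448637549184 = 0.02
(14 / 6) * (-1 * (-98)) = 686 / 3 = 228.67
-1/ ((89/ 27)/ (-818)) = 22086/ 89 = 248.16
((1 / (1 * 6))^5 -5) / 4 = -1.25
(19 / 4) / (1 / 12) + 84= 141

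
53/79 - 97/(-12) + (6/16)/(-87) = 481105/54984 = 8.75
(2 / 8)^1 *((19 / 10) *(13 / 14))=247 / 560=0.44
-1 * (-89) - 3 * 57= -82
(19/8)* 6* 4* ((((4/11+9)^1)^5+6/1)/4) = 660841301793/644204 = 1025826.14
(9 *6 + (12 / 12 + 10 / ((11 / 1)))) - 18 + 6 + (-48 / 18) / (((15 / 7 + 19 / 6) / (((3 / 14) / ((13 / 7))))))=1398369 / 31889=43.85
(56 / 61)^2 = 0.84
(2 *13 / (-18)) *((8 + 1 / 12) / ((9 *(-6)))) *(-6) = -1261 / 972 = -1.30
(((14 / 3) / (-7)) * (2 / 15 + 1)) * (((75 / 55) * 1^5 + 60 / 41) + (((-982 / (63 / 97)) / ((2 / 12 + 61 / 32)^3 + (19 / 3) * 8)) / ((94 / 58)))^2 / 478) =-1226934819446229770128299694 / 486180759606374528987529315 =-2.52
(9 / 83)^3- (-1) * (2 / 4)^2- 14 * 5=-159525657 / 2287148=-69.75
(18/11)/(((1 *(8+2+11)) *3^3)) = 2/693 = 0.00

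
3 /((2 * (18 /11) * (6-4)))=0.46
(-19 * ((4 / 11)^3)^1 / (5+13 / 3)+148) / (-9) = -1378004 / 83853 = -16.43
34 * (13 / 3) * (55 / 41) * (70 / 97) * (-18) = -2567.31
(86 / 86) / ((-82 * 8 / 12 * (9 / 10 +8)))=-15 / 7298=-0.00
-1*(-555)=555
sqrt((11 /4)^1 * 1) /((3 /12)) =2 * sqrt(11) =6.63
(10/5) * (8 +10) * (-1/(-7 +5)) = 18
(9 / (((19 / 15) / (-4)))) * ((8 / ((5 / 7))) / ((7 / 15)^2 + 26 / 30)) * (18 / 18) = -340200 / 1159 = -293.53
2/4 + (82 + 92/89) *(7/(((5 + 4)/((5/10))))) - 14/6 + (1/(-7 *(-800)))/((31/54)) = 30.46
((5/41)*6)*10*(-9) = -2700/41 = -65.85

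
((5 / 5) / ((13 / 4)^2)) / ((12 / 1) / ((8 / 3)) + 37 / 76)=1216 / 64051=0.02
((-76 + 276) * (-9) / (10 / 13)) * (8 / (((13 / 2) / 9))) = -25920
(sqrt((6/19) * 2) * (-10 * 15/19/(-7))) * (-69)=-20700 * sqrt(57)/2527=-61.84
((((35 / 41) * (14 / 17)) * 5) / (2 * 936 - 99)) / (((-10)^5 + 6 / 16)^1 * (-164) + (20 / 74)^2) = 6708100 / 55490313556900953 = 0.00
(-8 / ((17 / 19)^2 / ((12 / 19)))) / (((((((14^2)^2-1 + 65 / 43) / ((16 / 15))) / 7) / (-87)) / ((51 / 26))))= 191060352 / 912680275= 0.21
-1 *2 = -2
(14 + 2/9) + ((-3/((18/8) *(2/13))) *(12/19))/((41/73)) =31384/7011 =4.48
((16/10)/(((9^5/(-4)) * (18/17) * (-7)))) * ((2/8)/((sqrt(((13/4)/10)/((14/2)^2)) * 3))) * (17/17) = 136 * sqrt(130)/103630995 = 0.00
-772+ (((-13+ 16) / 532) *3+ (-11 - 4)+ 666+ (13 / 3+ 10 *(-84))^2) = 3343066801 / 4788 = 698217.79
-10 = -10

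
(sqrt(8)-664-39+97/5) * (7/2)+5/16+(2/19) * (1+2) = -3635797/1520+7 * sqrt(2) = -2382.07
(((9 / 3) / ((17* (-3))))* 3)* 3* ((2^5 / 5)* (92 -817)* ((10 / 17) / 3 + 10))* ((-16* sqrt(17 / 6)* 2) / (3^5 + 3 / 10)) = -386048000* sqrt(102) / 703137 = -5545.00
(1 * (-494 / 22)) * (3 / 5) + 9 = -246 / 55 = -4.47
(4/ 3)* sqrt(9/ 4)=2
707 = 707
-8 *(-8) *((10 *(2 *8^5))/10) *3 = 12582912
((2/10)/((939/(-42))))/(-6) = 7/4695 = 0.00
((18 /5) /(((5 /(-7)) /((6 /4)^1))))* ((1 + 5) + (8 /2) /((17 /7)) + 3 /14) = -50517 /850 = -59.43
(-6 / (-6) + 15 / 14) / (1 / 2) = 29 / 7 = 4.14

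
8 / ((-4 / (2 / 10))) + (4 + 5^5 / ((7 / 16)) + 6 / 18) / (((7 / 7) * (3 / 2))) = 1500784 / 315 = 4764.39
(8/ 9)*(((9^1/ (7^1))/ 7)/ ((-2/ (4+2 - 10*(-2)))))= -104/ 49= -2.12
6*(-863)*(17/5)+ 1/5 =-17605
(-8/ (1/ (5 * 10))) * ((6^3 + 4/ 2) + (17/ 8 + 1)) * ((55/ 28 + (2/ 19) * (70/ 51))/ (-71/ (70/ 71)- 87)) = 12651666875/ 10785939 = 1172.98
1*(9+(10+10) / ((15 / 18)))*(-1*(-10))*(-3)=-990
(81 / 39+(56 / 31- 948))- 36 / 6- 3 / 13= -950.35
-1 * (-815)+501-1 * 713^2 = -507053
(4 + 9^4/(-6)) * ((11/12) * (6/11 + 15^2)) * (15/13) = -27030495/104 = -259908.61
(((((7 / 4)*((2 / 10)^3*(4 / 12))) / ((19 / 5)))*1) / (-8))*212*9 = -1113 / 3800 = -0.29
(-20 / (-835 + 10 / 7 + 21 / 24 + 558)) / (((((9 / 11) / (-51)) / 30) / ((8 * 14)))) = -234572800 / 15383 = -15248.83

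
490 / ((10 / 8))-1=391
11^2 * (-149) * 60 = -1081740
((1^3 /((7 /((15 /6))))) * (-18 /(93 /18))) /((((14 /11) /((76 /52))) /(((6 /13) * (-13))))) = 169290 /19747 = 8.57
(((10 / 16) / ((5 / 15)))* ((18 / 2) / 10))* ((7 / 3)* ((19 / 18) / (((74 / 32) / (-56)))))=-3724 / 37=-100.65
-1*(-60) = 60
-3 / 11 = -0.27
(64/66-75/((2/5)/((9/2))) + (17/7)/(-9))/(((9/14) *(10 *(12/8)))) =-467387/5346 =-87.43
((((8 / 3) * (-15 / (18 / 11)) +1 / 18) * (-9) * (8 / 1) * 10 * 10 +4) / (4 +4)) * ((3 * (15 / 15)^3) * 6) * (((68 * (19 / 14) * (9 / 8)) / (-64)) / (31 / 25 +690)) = -2610413325 / 2815232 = -927.25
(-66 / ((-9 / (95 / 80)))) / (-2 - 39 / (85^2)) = -1510025 / 347736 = -4.34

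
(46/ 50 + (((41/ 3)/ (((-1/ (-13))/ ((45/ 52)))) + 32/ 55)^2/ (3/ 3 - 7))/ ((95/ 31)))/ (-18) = 1879558501/ 26136000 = 71.91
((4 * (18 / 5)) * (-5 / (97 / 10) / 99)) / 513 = -80 / 547371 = -0.00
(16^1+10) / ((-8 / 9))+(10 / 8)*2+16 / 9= -899 / 36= -24.97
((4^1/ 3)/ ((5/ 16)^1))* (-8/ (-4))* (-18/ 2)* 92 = -35328/ 5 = -7065.60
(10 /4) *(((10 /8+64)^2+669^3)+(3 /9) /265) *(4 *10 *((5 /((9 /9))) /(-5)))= -19043275233455 /636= -29942256656.38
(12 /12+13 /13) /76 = 0.03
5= 5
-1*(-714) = 714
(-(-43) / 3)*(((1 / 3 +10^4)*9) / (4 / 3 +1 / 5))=841332.39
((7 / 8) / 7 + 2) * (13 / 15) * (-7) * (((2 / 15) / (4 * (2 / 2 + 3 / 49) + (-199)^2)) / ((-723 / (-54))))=-75803 / 23384916850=-0.00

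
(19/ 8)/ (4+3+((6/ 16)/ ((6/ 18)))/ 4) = 76/ 233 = 0.33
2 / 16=1 / 8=0.12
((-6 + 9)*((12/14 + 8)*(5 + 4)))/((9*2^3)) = 93/28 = 3.32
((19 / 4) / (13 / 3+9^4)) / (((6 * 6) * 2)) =19 / 1890816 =0.00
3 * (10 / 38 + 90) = 5145 / 19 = 270.79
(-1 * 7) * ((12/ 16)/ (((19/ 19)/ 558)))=-5859/ 2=-2929.50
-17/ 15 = -1.13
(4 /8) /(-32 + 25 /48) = -24 /1511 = -0.02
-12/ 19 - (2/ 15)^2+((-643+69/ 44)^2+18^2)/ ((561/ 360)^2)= 3067080564620276/ 18088589475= 169558.86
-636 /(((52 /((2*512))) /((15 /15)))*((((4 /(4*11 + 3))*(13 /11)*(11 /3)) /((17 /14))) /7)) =-48783744 /169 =-288661.21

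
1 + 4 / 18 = 11 / 9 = 1.22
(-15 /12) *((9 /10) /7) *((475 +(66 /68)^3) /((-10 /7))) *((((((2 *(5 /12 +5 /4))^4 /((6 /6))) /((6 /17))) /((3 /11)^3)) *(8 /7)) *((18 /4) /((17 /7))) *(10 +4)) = 21784703103625 /795906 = 27370949.71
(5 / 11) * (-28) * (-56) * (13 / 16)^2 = 41405 / 88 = 470.51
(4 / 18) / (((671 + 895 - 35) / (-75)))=-50 / 4593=-0.01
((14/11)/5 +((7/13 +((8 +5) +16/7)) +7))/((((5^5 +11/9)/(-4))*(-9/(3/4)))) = 346527/140820680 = 0.00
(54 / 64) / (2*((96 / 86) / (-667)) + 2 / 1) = 774387 / 1832512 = 0.42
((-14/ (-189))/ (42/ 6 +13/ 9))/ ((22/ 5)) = 5/ 2508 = 0.00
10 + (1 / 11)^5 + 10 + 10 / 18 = 29794444 / 1449459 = 20.56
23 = 23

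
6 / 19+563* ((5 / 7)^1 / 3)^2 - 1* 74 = -349975 / 8379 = -41.77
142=142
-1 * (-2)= 2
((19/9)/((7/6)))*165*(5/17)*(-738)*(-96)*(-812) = -5051879152.94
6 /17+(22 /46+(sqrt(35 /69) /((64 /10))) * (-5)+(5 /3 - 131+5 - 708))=-975352 /1173 - 25 * sqrt(2415) /2208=-832.06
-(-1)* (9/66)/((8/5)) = 15/176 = 0.09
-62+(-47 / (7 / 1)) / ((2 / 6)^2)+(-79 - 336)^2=1204718 / 7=172102.57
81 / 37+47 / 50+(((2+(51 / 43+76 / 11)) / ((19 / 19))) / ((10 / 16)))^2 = 109278927181 / 413898650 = 264.02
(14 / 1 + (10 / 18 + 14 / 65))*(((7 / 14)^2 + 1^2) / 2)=8641 / 936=9.23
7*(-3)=-21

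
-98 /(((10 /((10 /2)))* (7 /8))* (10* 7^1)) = -4 /5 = -0.80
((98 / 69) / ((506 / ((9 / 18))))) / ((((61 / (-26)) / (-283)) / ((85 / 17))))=901355 / 1064877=0.85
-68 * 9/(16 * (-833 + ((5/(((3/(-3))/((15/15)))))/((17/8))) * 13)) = 2601/58724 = 0.04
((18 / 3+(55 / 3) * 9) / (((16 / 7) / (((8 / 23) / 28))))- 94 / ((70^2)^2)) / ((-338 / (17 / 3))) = -2181149249 / 139990305000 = -0.02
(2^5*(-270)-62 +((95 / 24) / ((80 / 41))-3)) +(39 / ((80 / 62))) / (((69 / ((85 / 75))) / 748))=-613207769 / 73600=-8331.63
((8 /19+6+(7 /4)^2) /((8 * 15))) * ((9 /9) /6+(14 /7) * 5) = 58621 /72960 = 0.80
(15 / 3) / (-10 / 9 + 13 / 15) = -20.45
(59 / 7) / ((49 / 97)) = 5723 / 343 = 16.69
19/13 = 1.46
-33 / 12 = -11 / 4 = -2.75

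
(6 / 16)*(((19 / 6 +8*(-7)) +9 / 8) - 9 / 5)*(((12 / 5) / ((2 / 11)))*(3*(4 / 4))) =-635679 / 800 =-794.60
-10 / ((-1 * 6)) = 5 / 3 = 1.67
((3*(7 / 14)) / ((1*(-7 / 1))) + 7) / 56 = 95 / 784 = 0.12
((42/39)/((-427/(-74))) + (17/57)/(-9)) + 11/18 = 622097/813618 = 0.76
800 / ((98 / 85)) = 34000 / 49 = 693.88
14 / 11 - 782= -8588 / 11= -780.73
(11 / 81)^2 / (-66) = -11 / 39366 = -0.00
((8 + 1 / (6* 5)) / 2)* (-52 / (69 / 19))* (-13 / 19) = 40729 / 1035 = 39.35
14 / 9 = 1.56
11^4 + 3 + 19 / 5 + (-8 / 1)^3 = 70679 / 5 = 14135.80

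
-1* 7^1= -7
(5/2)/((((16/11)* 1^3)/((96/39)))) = 55/13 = 4.23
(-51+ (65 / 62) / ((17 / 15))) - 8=-61211 / 1054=-58.07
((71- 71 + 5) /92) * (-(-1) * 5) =25 /92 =0.27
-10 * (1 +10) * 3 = -330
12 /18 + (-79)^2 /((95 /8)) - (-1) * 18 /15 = 150316 /285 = 527.42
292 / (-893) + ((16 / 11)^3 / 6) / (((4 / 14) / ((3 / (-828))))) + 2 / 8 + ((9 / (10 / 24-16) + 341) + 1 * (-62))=4656748521077 / 16730494308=278.34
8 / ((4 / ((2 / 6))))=2 / 3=0.67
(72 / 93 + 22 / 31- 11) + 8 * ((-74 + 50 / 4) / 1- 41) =-25715 / 31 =-829.52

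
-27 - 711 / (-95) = -1854 / 95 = -19.52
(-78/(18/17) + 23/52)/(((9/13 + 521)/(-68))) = 194191/20346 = 9.54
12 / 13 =0.92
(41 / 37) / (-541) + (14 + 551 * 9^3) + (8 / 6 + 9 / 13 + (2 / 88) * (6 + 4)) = 6898949631781 / 17174586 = 401695.25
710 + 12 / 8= 1423 / 2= 711.50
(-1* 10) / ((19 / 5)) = -50 / 19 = -2.63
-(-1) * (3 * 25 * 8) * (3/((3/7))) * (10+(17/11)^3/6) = 59341100/1331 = 44583.85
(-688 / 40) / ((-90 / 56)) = 2408 / 225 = 10.70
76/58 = 38/29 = 1.31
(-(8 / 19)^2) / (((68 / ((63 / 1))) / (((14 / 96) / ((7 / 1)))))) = -21 / 6137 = -0.00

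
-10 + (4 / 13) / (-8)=-261 / 26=-10.04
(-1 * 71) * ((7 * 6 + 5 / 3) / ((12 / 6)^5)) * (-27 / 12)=27903 / 128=217.99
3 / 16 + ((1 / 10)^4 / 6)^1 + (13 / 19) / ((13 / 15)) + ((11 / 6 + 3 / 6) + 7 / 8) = 1590423 / 380000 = 4.19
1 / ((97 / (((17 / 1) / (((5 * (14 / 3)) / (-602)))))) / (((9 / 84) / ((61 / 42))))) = -19737 / 59170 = -0.33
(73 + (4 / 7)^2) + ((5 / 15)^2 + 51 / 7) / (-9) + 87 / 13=4086326 / 51597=79.20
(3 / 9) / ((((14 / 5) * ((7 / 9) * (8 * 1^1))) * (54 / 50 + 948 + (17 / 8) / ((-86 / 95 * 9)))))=145125 / 7196983241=0.00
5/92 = 0.05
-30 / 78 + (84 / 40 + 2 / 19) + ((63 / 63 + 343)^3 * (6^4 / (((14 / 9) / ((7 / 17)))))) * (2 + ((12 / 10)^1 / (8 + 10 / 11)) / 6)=58111682647840977 / 2057510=28243693905.66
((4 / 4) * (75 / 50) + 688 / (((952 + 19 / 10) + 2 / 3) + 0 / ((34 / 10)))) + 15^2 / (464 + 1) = 4802031 / 1775494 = 2.70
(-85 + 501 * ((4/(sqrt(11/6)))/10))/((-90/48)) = 136/3 - 2672 * sqrt(66)/275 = -33.60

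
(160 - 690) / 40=-53 / 4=-13.25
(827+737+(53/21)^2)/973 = 692533/429093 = 1.61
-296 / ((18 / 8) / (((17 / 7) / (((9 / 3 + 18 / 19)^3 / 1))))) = -138057952 / 26578125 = -5.19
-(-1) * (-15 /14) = -15 /14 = -1.07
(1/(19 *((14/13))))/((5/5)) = 13/266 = 0.05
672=672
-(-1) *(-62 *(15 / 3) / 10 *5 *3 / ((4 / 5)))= -2325 / 4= -581.25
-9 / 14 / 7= -9 / 98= -0.09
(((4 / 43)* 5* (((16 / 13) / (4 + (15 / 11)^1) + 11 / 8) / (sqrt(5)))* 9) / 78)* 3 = 88605* sqrt(5) / 1715012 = 0.12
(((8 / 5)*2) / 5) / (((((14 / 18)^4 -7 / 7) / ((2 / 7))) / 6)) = -19683 / 11375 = -1.73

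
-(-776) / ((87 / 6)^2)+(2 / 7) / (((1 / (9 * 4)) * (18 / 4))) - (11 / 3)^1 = 40795 / 17661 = 2.31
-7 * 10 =-70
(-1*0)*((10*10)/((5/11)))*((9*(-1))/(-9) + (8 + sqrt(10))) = 0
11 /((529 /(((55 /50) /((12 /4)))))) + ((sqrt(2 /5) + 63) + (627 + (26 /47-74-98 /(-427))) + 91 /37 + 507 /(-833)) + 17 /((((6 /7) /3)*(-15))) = sqrt(10) /5 + 86197867771427 /140233361709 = 615.31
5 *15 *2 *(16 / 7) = 2400 / 7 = 342.86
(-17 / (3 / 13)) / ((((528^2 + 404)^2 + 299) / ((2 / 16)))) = -17 / 143900196264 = -0.00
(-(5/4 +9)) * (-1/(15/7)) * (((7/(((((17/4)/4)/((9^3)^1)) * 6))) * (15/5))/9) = 108486/85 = 1276.31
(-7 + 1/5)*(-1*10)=68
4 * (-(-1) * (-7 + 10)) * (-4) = -48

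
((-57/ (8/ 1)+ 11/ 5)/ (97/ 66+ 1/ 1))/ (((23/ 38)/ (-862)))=2840.05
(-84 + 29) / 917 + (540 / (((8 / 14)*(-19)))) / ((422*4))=-2630525 / 29410024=-0.09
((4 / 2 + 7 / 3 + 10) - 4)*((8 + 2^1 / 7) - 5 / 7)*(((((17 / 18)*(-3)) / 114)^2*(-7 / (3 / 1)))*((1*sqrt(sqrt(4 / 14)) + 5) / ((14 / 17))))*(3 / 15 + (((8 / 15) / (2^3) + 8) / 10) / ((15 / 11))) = -14376337079 / 26527435200 - 14376337079*2^(1 / 4)*7^(3 / 4) / 928460232000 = -0.62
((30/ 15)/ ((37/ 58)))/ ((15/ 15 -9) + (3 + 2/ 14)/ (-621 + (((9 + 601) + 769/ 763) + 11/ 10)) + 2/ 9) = -35416134/ 91854535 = -0.39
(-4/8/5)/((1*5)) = -1/50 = -0.02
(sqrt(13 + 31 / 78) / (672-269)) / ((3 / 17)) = 17 * sqrt(81510) / 94302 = 0.05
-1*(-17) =17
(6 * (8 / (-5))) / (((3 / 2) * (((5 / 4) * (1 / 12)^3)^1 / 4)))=-884736 / 25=-35389.44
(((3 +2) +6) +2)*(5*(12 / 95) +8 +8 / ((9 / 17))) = 52780 / 171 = 308.65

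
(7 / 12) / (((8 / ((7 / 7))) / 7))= 49 / 96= 0.51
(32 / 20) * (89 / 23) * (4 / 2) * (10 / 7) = 2848 / 161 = 17.69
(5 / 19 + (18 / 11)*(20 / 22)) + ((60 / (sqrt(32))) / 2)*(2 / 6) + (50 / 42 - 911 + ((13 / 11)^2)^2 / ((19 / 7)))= -5300461982 / 5841759 + 5*sqrt(2) / 4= -905.57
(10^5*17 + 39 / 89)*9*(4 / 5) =12240003.16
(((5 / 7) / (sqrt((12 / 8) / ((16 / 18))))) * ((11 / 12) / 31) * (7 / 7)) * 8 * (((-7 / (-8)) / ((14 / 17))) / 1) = 935 * sqrt(3) / 11718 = 0.14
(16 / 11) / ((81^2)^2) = 16 / 473513931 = 0.00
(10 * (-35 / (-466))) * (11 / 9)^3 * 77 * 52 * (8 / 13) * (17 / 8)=1219595300 / 169857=7180.13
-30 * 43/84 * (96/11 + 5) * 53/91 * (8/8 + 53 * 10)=-913662495/14014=-65196.41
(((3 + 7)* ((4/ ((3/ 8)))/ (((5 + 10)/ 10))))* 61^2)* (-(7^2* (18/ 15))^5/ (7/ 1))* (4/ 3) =-22141369463980032/ 625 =-35426191142368.05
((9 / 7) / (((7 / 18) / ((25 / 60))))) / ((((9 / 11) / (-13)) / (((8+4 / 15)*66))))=-585156 / 49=-11941.96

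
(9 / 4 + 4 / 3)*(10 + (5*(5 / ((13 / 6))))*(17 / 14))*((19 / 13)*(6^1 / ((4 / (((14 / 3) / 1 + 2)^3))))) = 1785145000 / 31941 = 55888.83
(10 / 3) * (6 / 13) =20 / 13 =1.54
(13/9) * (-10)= -130/9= -14.44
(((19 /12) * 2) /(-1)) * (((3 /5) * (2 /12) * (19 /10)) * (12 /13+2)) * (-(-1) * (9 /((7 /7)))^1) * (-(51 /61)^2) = 53520777 /4837300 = 11.06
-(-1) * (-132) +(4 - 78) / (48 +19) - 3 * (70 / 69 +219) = -1222241 / 1541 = -793.15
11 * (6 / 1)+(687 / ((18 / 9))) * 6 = 2127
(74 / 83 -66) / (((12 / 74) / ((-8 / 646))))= 399896 / 80427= 4.97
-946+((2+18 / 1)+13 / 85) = -78697 / 85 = -925.85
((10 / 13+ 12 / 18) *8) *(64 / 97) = 7.58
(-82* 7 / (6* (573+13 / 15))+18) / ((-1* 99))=-153509 / 852192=-0.18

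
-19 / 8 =-2.38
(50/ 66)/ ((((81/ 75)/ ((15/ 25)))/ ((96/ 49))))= 4000/ 4851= 0.82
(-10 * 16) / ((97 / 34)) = -5440 / 97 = -56.08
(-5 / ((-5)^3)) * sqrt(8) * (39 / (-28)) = -39 * sqrt(2) / 350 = -0.16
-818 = -818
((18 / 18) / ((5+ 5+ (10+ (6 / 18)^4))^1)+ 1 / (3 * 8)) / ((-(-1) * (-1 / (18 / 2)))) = -10695 / 12968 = -0.82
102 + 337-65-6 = 368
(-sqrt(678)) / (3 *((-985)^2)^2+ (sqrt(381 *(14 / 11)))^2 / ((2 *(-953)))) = -10483 *sqrt(678) / 29604093180602958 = -0.00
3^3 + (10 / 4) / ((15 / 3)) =27.50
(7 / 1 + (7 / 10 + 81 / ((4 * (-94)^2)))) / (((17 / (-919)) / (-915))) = 228913955373 / 600848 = 380984.80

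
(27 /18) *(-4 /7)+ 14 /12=0.31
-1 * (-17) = 17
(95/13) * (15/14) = 1425/182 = 7.83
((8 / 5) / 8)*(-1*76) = -76 / 5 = -15.20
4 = 4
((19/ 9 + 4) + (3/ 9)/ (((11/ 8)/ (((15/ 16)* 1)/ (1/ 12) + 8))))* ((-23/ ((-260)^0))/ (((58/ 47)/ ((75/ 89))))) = -2621425/ 15486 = -169.28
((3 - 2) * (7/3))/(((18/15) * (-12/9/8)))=-35/3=-11.67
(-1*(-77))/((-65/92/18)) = -127512/65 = -1961.72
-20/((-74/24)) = 240/37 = 6.49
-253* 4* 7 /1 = -7084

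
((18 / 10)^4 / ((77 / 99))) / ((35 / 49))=59049 / 3125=18.90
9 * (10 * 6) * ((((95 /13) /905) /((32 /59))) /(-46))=-0.17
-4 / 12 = -1 / 3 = -0.33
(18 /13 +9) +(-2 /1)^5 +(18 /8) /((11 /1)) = -12247 /572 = -21.41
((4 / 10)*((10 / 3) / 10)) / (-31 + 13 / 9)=-3 / 665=-0.00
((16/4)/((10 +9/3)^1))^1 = 0.31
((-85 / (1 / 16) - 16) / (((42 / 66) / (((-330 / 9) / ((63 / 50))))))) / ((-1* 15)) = -16649600 / 3969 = -4194.91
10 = 10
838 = 838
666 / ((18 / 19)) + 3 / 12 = 2813 / 4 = 703.25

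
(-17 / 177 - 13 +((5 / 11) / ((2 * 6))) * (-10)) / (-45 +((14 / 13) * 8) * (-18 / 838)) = 285809537 / 958402962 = 0.30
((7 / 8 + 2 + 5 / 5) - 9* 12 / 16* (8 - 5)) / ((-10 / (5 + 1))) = 393 / 40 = 9.82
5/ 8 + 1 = 13/ 8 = 1.62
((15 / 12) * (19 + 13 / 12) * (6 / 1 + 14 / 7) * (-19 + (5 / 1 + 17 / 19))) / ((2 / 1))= -100015 / 76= -1315.99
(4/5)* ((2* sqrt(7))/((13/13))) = 8* sqrt(7)/5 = 4.23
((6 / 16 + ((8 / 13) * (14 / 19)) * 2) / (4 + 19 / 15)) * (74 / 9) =468605 / 234156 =2.00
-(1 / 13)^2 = -1 / 169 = -0.01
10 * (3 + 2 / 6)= 100 / 3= 33.33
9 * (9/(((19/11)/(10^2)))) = 89100/19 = 4689.47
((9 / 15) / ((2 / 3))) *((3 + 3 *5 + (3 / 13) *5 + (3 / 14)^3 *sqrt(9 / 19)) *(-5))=-2241 / 26 - 729 *sqrt(19) / 104272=-86.22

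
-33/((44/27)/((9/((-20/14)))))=127.58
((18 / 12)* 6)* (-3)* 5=-135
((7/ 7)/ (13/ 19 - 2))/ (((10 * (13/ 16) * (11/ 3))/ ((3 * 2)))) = -2736/ 17875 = -0.15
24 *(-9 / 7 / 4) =-54 / 7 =-7.71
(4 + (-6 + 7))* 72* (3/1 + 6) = 3240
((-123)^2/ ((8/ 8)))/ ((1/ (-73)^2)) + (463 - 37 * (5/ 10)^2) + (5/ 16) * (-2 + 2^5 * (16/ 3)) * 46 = 241875958/ 3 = 80625319.33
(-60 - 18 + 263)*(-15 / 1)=-2775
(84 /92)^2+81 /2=43731 /1058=41.33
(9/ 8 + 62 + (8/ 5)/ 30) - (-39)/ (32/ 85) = 400253/ 2400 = 166.77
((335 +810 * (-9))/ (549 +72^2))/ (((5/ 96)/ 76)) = -260224/ 147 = -1770.23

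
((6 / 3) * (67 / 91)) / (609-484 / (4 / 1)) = 67 / 22204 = 0.00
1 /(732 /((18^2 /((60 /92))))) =207 /305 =0.68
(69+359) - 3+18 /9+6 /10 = 2138 /5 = 427.60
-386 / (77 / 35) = -1930 / 11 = -175.45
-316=-316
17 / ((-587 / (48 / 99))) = -272 / 19371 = -0.01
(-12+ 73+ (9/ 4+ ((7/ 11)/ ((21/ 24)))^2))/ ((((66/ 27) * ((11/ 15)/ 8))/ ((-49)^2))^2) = 12972820506830100/ 1771561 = 7322818975.37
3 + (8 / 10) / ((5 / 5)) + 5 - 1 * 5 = 19 / 5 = 3.80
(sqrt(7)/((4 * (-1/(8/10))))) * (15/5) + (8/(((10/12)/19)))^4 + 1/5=691798081661/625 - 3 * sqrt(7)/5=1106876929.07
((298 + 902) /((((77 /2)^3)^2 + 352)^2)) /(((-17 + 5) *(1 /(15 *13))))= -0.00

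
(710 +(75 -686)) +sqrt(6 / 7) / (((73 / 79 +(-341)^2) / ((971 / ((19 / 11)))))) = 843799 * sqrt(42) / 1221774176 +99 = 99.00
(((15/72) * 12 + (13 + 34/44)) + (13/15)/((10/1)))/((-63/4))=-53986/51975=-1.04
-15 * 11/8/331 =-0.06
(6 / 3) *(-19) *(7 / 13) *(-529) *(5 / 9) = 703570 / 117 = 6013.42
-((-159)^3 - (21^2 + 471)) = 4020591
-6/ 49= -0.12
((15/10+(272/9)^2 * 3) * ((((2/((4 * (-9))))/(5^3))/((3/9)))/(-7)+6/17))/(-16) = -4666060333/77112000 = -60.51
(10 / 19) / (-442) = -5 / 4199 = -0.00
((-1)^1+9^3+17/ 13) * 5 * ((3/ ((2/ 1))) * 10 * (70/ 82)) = 24887625/ 533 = 46693.48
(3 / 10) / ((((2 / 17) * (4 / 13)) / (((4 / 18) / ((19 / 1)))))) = 221 / 2280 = 0.10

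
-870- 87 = -957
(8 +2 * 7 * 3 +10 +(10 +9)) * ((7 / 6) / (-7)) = -79 / 6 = -13.17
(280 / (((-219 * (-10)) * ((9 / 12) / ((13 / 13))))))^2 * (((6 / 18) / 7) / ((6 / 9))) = 896 / 431649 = 0.00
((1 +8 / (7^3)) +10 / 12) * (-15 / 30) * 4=-3821 / 1029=-3.71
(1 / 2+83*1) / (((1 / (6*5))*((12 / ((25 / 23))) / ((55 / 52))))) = 239.99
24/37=0.65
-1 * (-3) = 3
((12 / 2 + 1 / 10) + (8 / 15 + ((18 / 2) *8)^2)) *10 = 155719 / 3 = 51906.33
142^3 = 2863288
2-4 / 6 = 4 / 3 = 1.33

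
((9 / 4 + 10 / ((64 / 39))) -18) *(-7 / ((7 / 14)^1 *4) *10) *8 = 10815 / 4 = 2703.75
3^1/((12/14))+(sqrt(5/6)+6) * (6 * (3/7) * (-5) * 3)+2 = -3163/14 - 45 * sqrt(30)/7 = -261.14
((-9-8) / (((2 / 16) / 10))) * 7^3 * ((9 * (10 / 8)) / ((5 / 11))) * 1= -11545380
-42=-42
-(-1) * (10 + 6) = 16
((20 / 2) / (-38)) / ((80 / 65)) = -0.21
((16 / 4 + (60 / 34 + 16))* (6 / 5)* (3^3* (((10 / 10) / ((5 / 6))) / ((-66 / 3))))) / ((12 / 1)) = -2997 / 935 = -3.21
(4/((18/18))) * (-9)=-36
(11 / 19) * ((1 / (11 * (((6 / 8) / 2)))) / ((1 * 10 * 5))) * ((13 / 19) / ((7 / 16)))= 832 / 189525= 0.00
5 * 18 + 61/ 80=7261/ 80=90.76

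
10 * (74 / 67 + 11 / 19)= 21430 / 1273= 16.83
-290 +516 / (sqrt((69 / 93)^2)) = 9326 / 23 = 405.48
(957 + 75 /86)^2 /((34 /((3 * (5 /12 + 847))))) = 69006530241801 /1005856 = 68604780.65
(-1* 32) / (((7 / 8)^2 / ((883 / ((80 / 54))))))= -6103296 / 245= -24911.41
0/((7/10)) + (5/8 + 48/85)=809/680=1.19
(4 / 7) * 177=708 / 7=101.14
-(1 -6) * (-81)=-405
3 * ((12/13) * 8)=288/13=22.15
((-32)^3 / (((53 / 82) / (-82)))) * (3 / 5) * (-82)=-54201679872 / 265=-204534641.03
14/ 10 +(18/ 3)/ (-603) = 1397/ 1005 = 1.39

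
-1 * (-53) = 53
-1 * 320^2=-102400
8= 8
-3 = -3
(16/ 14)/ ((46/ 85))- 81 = -12701/ 161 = -78.89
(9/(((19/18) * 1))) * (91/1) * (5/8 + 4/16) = 51597/76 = 678.91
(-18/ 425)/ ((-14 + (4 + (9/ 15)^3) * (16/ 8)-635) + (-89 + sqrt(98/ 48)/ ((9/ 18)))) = 0.00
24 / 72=1 / 3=0.33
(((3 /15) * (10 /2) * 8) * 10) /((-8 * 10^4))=-1 /1000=-0.00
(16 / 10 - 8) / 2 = -16 / 5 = -3.20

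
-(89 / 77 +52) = -4093 / 77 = -53.16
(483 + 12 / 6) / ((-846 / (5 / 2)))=-2425 / 1692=-1.43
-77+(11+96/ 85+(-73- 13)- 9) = -13589/ 85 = -159.87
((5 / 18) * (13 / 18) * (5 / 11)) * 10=1625 / 1782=0.91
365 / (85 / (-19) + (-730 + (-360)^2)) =1387 / 489689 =0.00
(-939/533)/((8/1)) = -939/4264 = -0.22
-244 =-244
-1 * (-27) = 27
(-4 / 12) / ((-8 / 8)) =1 / 3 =0.33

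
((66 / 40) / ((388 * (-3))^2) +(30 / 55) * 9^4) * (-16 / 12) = -355578906361 / 74519280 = -4771.64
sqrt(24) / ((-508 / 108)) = -54 * sqrt(6) / 127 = -1.04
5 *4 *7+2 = 142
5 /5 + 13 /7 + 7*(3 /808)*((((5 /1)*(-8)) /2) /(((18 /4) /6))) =1530 /707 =2.16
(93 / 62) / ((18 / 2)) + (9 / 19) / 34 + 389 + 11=387775 / 969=400.18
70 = 70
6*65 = 390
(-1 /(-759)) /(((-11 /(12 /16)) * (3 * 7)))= -1 /233772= -0.00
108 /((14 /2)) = 108 /7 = 15.43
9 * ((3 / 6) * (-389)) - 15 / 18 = -5254 / 3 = -1751.33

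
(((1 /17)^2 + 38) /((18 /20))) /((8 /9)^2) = 494235 /9248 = 53.44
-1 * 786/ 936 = -131/ 156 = -0.84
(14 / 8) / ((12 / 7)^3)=2401 / 6912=0.35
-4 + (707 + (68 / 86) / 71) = 2146293 / 3053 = 703.01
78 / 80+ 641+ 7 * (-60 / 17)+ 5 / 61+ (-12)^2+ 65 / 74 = 1169839291 / 1534760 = 762.23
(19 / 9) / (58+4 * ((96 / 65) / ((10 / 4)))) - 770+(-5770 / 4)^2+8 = 734513558087 / 353124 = 2080044.28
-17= -17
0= 0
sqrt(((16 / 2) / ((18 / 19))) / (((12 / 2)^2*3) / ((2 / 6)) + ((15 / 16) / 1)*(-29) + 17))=8*sqrt(95399) / 15063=0.16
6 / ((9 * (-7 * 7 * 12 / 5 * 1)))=-5 / 882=-0.01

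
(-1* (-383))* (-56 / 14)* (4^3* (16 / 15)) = -1568768 / 15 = -104584.53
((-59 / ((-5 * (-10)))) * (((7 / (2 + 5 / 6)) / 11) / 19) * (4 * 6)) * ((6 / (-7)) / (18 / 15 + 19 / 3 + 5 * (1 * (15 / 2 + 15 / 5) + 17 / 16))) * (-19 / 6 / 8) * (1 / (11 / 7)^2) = -1248912 / 1774296205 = -0.00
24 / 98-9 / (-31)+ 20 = 31193 / 1519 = 20.54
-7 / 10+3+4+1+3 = 103 / 10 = 10.30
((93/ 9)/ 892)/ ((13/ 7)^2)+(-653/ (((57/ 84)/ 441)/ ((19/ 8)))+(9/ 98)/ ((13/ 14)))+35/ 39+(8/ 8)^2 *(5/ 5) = -1063576058047/ 1055236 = -1007903.50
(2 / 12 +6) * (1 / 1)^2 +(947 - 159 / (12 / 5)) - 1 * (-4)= 10691 / 12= 890.92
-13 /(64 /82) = -533 /32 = -16.66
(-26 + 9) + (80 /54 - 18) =-905 /27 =-33.52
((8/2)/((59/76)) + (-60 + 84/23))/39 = -1.31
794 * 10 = 7940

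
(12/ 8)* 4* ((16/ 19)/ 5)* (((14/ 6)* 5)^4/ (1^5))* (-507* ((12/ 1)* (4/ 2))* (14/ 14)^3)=-227800140.35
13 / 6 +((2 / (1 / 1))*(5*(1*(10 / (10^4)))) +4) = 1853 / 300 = 6.18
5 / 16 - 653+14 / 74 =-386279 / 592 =-652.50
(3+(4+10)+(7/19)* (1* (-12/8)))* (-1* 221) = -138125/38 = -3634.87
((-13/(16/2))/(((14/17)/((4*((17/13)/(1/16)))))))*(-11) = 12716/7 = 1816.57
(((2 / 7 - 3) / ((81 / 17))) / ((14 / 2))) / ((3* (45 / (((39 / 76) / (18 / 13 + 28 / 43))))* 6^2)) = -123539 / 29268358560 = -0.00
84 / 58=42 / 29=1.45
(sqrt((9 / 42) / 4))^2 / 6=1 / 112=0.01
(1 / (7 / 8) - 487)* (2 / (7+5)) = -80.98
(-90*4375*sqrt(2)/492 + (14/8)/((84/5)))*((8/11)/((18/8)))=10/297 - 350000*sqrt(2)/1353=-365.80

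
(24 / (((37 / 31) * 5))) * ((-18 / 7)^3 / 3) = -1446336 / 63455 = -22.79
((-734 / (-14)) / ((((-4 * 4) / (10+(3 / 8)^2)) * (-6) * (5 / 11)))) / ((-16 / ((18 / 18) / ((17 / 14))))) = -2620013 / 4177920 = -0.63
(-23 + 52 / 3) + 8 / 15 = -77 / 15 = -5.13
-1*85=-85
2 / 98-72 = -3527 / 49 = -71.98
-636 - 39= -675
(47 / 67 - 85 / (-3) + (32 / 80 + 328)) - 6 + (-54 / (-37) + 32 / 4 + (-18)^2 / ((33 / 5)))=167698294 / 409035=409.99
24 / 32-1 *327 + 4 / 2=-1297 / 4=-324.25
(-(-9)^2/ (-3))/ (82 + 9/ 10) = 270/ 829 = 0.33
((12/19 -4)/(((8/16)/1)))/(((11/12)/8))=-12288/209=-58.79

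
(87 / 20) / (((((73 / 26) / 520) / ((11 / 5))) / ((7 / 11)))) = 1127.90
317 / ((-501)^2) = 317 / 251001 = 0.00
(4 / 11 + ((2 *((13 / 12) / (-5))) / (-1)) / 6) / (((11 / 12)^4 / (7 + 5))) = 5965056 / 805255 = 7.41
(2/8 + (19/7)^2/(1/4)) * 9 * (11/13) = 576675/2548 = 226.32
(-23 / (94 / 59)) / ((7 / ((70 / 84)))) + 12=40591 / 3948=10.28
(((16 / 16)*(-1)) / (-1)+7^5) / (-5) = -16808 / 5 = -3361.60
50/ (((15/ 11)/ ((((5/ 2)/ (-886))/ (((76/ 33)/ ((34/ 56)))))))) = -51425/ 1885408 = -0.03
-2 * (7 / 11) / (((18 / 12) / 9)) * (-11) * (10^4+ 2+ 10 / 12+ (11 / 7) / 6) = 840260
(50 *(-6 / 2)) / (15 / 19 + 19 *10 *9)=-190 / 2167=-0.09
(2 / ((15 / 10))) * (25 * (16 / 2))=800 / 3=266.67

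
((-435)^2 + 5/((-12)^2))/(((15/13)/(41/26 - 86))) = -11962049795/864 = -13844965.04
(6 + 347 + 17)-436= -66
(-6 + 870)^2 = 746496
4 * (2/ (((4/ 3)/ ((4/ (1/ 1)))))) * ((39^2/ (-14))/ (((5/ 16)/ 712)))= -207926784/ 35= -5940765.26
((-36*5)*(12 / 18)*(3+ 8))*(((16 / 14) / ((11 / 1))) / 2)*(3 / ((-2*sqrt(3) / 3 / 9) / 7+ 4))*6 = -14696640 / 47627- 38880*sqrt(3) / 47627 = -309.99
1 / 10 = 0.10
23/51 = 0.45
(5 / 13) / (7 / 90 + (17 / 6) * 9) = 225 / 14963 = 0.02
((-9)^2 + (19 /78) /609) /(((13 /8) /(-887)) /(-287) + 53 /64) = 4477715677664 /45779241573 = 97.81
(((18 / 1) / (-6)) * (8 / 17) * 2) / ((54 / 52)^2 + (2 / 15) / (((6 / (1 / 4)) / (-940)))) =292032 / 428587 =0.68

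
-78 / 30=-13 / 5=-2.60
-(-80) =80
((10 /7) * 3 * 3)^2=8100 /49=165.31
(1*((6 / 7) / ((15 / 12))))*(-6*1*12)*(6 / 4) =-2592 / 35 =-74.06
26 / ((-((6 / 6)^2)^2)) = -26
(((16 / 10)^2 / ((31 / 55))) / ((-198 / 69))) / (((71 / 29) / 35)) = -149408 / 6603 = -22.63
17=17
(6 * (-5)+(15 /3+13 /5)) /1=-112 /5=-22.40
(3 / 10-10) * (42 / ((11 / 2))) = -74.07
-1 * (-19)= 19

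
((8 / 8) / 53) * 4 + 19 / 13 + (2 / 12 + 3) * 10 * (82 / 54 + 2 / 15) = 3005072 / 55809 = 53.85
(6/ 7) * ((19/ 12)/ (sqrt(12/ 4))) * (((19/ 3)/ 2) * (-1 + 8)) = 361 * sqrt(3)/ 36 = 17.37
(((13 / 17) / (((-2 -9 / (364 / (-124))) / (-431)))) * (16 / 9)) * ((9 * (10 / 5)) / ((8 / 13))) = -26513396 / 1649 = -16078.47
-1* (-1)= 1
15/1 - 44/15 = 181/15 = 12.07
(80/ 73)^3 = 512000/ 389017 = 1.32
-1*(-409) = 409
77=77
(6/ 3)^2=4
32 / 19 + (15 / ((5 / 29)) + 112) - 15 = 3528 / 19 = 185.68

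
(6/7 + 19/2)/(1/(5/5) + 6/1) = 145/98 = 1.48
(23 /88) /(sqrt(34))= 23* sqrt(34) /2992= 0.04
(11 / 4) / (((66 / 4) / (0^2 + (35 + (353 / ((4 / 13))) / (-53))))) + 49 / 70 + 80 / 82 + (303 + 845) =300369767 / 260760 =1151.90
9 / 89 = 0.10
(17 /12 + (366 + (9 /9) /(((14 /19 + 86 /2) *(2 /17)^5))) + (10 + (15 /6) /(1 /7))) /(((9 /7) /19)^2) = 73662709547 /239328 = 307789.77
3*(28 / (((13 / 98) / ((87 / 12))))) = 59682 / 13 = 4590.92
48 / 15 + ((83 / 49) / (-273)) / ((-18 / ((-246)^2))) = 1609262 / 66885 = 24.06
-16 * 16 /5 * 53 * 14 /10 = -94976 /25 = -3799.04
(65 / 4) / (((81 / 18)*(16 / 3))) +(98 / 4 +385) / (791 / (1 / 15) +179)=205543 / 289056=0.71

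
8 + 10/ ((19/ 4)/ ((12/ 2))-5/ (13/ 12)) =6424/ 1193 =5.38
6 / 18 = 1 / 3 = 0.33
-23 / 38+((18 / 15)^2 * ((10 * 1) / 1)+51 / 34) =1453 / 95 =15.29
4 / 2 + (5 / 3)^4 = 9.72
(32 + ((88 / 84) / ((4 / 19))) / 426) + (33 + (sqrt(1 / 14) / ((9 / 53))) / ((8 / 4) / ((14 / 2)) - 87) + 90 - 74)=1449461 / 17892 - 53 *sqrt(14) / 10926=80.99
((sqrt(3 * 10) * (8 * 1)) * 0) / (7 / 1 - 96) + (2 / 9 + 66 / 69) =244 / 207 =1.18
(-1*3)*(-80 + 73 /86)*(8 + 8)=163368 /43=3799.26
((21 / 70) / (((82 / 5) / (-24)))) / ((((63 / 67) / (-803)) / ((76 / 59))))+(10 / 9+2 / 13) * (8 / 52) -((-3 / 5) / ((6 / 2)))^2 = 311058568907 / 643877325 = 483.10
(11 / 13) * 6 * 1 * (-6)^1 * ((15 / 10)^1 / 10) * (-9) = 2673 / 65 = 41.12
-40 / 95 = -8 / 19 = -0.42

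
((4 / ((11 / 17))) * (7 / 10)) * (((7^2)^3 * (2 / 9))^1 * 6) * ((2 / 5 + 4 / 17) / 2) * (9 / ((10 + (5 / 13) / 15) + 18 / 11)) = 20812578696 / 125075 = 166400.79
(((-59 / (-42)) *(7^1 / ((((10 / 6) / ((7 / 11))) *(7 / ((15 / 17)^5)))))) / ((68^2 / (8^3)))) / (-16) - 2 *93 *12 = -10074644060121 / 4513725403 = -2232.00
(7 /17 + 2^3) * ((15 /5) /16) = 429 /272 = 1.58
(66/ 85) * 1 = 66/ 85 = 0.78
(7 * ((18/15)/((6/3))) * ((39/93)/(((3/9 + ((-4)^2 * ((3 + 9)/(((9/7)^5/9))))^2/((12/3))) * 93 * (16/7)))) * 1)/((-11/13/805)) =-6376850372529/48923644981435664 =-0.00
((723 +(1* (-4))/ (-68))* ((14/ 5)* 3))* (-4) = -2065056/ 85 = -24294.78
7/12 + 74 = 895/12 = 74.58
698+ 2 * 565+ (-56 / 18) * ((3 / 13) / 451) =32152664 / 17589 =1828.00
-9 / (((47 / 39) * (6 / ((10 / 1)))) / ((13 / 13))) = -585 / 47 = -12.45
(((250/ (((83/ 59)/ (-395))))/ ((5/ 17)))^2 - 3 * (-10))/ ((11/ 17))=6670908558075890/ 75779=88031097772.15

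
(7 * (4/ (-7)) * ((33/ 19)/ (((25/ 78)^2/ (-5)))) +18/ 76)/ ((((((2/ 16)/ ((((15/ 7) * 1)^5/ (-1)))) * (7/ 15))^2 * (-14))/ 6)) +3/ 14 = -320319618238921629543/ 3681782395466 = -87001235.77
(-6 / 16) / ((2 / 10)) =-15 / 8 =-1.88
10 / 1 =10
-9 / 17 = -0.53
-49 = -49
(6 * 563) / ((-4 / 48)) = -40536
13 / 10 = 1.30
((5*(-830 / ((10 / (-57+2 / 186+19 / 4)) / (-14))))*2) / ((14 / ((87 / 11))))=-233876155 / 682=-342926.91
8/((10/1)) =4/5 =0.80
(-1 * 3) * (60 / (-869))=180 / 869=0.21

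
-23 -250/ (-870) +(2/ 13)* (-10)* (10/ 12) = -9046/ 377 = -23.99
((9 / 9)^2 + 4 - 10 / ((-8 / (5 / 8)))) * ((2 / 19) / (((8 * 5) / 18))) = 333 / 1216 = 0.27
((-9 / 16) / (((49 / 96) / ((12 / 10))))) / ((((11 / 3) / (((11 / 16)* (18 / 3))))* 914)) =-729 / 447860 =-0.00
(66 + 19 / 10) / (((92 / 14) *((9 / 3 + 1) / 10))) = 4753 / 184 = 25.83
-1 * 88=-88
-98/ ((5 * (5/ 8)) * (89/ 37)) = -29008/ 2225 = -13.04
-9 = -9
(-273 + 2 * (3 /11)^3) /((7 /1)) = -363309 /9317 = -38.99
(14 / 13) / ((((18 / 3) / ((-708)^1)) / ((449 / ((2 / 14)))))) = -5192236 / 13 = -399402.77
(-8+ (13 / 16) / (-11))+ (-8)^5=-32776.07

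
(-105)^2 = 11025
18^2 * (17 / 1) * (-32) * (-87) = 15334272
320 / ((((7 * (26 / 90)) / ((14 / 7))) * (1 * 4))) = 7200 / 91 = 79.12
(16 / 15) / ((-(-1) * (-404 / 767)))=-3068 / 1515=-2.03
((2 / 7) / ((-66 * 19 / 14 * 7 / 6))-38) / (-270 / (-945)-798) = 27799 / 583528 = 0.05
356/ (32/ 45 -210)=-8010/ 4709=-1.70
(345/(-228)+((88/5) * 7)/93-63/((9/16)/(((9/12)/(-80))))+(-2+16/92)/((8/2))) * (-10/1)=-164617/40641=-4.05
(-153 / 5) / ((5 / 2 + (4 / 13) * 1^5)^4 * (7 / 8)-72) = 559338624 / 322152445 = 1.74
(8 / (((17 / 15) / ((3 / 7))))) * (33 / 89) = 11880 / 10591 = 1.12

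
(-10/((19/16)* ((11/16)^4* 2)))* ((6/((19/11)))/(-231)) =10485760/36997807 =0.28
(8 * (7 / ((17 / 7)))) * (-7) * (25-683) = 1805552 / 17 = 106208.94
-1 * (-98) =98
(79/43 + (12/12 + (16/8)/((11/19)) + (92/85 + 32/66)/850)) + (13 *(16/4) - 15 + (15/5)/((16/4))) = 9030941681/205045500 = 44.04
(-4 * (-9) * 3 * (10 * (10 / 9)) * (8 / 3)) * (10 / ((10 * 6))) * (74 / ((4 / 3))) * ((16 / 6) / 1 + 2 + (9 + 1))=1302400 / 3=434133.33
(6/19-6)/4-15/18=-257/114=-2.25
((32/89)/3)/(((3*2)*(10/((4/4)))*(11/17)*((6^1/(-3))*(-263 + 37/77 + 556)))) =-238/45252495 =-0.00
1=1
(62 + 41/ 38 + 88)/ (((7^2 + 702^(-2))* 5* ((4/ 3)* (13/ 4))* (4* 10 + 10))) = 0.00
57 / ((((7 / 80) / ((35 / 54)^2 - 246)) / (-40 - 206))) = 22314018760 / 567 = 39354530.44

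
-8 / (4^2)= -1 / 2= -0.50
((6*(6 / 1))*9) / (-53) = -6.11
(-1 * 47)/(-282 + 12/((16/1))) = 188/1125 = 0.17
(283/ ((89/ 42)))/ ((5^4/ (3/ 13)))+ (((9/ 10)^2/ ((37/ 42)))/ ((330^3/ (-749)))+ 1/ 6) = 1845757575163/ 8546816850000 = 0.22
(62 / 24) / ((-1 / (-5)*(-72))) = -155 / 864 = -0.18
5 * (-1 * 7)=-35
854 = 854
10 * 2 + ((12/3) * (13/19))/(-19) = 7168/361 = 19.86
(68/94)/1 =34/47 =0.72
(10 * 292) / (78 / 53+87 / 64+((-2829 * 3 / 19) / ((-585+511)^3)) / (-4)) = 9532294868480 / 9241094799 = 1031.51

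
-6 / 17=-0.35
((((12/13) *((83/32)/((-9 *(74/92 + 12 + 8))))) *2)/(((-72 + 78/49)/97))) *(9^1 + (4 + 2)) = 394499/746460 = 0.53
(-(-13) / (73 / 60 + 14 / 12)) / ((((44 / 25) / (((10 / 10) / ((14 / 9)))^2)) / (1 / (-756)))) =-1125 / 664048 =-0.00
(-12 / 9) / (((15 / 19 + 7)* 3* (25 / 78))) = -494 / 2775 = -0.18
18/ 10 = 9/ 5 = 1.80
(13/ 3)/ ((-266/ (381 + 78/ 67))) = -110955/ 17822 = -6.23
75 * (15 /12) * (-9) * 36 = -30375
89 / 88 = 1.01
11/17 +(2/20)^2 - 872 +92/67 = -99089561/113900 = -869.97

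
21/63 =0.33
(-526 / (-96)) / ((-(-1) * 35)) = 0.16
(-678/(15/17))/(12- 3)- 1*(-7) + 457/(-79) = -299198/3555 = -84.16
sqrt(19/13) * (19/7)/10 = 19 * sqrt(247)/910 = 0.33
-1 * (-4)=4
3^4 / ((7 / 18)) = 1458 / 7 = 208.29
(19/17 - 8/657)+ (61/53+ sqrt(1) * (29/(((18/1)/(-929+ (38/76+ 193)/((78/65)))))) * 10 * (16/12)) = -29284380935/1775871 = -16490.15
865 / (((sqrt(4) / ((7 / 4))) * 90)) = 1211 / 144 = 8.41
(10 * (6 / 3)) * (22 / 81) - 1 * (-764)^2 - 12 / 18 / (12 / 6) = -47278963 / 81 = -583690.90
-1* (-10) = 10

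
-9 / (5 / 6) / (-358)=27 / 895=0.03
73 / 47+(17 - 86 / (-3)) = 6658 / 141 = 47.22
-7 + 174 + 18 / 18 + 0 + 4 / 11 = 1852 / 11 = 168.36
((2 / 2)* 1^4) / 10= 1 / 10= 0.10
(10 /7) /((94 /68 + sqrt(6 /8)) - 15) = -0.11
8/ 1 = 8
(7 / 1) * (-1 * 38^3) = -384104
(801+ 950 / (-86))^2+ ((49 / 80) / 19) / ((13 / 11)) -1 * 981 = 623045.54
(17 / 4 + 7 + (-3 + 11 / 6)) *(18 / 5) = 363 / 10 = 36.30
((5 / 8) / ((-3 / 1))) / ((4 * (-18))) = 5 / 1728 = 0.00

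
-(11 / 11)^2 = -1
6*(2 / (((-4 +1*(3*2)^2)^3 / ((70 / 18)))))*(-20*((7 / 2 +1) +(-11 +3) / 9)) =-0.10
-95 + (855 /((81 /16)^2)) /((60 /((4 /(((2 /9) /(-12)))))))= -17423 /81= -215.10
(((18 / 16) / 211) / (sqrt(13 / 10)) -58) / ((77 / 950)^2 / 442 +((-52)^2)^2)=-797810000 / 100573799327101 +34520625 * sqrt(130) / 615411078082531019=-0.00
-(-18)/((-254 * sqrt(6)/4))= -6 * sqrt(6)/127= -0.12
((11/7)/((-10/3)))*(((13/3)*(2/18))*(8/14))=-286/2205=-0.13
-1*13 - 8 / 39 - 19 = -1256 / 39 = -32.21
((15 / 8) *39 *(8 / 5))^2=13689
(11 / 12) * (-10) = -55 / 6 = -9.17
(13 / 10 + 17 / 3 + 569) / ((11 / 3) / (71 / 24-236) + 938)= 96641447 / 157384380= 0.61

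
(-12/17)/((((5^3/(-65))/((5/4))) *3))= 13/85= 0.15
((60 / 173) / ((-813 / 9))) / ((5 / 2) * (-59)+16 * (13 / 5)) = 600 / 16549699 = 0.00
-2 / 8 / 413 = -1 / 1652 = -0.00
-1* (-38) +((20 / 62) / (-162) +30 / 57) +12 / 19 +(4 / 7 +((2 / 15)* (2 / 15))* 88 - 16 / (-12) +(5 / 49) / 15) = 2491559248 / 58443525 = 42.63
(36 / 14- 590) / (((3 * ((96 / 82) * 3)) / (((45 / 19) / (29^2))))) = -52685 / 335559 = -0.16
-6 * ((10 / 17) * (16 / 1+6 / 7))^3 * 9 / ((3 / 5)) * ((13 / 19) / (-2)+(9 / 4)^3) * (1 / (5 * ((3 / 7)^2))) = -689816716250 / 653429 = -1055687.33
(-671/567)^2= 450241/321489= 1.40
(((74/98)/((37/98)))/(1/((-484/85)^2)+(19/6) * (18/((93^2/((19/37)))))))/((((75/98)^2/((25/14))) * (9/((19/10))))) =37.61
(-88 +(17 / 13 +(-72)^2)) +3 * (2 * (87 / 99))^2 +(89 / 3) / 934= 7502534605 / 1469182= 5106.61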